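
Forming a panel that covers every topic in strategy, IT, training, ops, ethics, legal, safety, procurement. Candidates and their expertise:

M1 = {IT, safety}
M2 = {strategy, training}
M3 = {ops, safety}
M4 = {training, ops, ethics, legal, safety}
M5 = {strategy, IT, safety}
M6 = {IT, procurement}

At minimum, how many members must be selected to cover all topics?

3

M2, M4, M6 together cover {strategy, IT, training, ops, ethics, legal, safety, procurement} — every topic.
No 2 of the 6 members cover everything (all 15 pairs fall short), so 3 is minimum.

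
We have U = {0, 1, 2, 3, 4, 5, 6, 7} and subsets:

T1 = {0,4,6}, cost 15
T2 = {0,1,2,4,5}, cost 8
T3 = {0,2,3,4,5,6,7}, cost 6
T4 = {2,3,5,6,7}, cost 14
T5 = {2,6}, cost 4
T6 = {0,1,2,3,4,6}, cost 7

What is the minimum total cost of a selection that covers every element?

13

T3, T6 cover every element at cost 6 + 7 = 13.
Any cover uses at least 2 sets; among all covering selections none totals below 13.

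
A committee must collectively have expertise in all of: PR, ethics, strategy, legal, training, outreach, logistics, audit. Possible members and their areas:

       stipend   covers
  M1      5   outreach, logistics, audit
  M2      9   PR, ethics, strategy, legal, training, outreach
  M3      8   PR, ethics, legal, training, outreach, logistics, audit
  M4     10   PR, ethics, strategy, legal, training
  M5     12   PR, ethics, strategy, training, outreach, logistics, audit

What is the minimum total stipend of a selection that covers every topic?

14

M1, M2 cover every topic at stipend 5 + 9 = 14.
Any cover uses at least 2 members; among all covering selections none totals below 14.
Greedy by coverage-per-stipend would pick M3, M2 for 17 — worse than the optimum 14.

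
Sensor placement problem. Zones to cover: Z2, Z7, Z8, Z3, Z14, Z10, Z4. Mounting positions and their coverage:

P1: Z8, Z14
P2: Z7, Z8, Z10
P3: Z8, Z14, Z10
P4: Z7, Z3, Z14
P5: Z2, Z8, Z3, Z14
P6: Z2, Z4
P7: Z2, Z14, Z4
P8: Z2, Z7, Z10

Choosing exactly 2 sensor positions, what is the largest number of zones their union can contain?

Choosing P2, P5 covers {Z2, Z7, Z8, Z3, Z14, Z10} — 6 zones.
No choice of 2 sensor positions does better; here Z4 is left uncovered.

6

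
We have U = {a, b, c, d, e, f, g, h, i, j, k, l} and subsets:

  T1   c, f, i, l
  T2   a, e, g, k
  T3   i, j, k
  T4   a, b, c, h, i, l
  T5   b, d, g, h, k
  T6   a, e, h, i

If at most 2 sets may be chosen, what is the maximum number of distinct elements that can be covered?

Choosing T1, T5 covers {b, c, d, f, g, h, i, k, l} — 9 elements.
No choice of 2 sets does better; here a, e, j are left uncovered.

9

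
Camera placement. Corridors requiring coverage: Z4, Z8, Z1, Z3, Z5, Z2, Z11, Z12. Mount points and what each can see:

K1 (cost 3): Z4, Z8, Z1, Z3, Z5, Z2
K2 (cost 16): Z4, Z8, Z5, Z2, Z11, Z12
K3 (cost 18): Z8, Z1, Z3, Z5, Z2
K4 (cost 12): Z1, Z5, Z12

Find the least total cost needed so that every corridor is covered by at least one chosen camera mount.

K1, K2 cover every corridor at cost 3 + 16 = 19.
Any cover uses at least 2 camera mounts; among all covering selections none totals below 19.

19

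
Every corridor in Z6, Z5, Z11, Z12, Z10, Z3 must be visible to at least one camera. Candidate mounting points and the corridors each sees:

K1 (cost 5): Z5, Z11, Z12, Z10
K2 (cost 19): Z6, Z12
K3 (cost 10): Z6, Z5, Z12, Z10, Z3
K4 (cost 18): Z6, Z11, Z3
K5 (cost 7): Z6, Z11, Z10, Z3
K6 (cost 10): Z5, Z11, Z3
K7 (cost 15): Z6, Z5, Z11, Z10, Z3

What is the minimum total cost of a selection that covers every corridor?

12

K1, K5 cover every corridor at cost 5 + 7 = 12.
Any cover uses at least 2 camera mounts; among all covering selections none totals below 12.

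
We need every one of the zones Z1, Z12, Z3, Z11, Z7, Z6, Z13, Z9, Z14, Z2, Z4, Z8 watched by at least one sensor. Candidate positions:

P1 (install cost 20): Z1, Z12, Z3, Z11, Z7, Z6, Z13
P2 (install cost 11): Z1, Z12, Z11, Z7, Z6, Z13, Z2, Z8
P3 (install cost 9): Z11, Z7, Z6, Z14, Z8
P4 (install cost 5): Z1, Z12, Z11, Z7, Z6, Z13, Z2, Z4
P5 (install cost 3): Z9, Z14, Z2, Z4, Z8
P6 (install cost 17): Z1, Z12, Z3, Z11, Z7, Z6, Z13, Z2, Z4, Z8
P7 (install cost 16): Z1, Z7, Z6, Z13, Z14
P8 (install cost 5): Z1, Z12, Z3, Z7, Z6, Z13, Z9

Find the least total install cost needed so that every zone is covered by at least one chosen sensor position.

13

P4, P5, P8 cover every zone at install cost 5 + 3 + 5 = 13.
Any cover uses at least 2 sensor positions; among all covering selections none totals below 13.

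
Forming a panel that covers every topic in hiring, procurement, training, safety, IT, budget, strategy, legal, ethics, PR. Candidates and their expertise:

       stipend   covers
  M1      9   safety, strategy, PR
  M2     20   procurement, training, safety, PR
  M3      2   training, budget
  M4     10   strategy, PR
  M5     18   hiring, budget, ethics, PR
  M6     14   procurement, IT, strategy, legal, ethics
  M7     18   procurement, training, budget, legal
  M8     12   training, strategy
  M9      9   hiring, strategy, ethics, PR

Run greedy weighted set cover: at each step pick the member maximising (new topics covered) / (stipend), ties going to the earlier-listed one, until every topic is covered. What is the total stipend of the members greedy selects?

34

Pick 1: M3 adds 2 new (training, budget) at stipend 2 (ratio 2/2).
Pick 2: M9 adds 4 new (hiring, strategy, ethics, PR) at stipend 9 (ratio 4/9).
Pick 3: M6 adds 3 new (procurement, IT, legal) at stipend 14 (ratio 3/14).
Pick 4: M1 adds 1 new (safety) at stipend 9 (ratio 1/9).
Greedy total stipend: 2 + 9 + 14 + 9 = 34.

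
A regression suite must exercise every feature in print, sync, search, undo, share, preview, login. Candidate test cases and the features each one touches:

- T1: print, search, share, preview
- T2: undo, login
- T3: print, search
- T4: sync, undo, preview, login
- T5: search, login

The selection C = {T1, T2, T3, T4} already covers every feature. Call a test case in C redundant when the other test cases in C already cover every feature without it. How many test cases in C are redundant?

2

Drop T1: share uncovered — not redundant.
Drop T2: the rest still cover every feature — redundant.
Drop T3: the rest still cover every feature — redundant.
Drop T4: sync uncovered — not redundant.
2 redundant: T2, T3.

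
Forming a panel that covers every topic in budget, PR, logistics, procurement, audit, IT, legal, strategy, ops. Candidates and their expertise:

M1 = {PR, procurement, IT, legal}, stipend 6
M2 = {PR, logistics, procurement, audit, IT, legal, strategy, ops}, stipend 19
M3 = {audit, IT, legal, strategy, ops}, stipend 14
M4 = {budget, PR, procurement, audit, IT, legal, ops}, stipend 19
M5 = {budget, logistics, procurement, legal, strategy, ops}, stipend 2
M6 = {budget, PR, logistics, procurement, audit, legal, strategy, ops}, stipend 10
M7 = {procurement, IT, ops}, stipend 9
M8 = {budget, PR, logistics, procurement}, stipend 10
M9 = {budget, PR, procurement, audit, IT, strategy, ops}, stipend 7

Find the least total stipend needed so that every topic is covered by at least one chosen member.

M5, M9 cover every topic at stipend 2 + 7 = 9.
Any cover uses at least 2 members; among all covering selections none totals below 9.

9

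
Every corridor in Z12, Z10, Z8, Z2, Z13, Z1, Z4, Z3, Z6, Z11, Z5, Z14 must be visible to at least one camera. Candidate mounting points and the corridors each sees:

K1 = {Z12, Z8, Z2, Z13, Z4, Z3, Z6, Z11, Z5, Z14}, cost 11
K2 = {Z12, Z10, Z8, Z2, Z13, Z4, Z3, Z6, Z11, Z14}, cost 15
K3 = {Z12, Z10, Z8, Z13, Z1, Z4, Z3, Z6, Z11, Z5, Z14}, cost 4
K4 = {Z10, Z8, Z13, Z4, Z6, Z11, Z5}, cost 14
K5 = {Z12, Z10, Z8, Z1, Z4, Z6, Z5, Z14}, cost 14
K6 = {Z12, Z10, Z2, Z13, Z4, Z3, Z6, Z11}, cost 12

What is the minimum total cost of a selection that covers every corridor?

15

K1, K3 cover every corridor at cost 11 + 4 = 15.
Any cover uses at least 2 camera mounts; among all covering selections none totals below 15.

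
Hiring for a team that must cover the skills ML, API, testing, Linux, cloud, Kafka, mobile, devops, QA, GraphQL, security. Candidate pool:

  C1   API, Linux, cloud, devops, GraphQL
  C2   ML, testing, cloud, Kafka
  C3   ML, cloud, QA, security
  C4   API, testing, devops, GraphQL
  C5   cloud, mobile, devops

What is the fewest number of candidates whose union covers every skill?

C1, C2, C3, C5 together cover {ML, API, testing, Linux, cloud, Kafka, mobile, devops, QA, GraphQL, security} — every skill.
No 3 of the 5 candidates cover everything (all 10 triples fall short), so 4 is minimum.

4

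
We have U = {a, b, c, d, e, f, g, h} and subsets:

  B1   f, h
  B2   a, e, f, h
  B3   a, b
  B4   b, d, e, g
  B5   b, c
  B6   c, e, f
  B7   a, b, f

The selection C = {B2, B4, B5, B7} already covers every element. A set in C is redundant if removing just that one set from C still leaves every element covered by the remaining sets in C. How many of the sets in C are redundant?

Drop B2: h uncovered — not redundant.
Drop B4: d, g uncovered — not redundant.
Drop B5: c uncovered — not redundant.
Drop B7: the rest still cover every element — redundant.
1 redundant: B7.

1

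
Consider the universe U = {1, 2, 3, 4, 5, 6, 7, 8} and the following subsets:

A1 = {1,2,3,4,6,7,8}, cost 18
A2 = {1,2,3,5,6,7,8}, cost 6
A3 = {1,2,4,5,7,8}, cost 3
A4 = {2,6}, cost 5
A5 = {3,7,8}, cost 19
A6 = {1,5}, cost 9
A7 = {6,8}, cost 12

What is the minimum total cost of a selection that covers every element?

9

A2, A3 cover every element at cost 6 + 3 = 9.
Any cover uses at least 2 sets; among all covering selections none totals below 9.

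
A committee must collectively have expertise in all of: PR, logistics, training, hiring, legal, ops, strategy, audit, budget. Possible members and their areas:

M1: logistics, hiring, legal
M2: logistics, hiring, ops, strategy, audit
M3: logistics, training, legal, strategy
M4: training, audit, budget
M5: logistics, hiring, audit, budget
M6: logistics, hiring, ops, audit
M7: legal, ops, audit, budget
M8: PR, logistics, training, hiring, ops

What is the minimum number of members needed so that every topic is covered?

3

M2, M7, M8 together cover {PR, logistics, training, hiring, legal, ops, strategy, audit, budget} — every topic.
No 2 of the 8 members cover everything (all 28 pairs fall short), so 3 is minimum.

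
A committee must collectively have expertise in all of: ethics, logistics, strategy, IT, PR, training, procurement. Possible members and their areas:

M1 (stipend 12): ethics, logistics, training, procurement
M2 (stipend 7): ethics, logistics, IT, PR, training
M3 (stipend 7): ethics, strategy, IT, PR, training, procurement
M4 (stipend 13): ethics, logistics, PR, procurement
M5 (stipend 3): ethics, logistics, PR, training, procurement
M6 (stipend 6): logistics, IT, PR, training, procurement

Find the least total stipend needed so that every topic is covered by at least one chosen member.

M3, M5 cover every topic at stipend 7 + 3 = 10.
Any cover uses at least 2 members; among all covering selections none totals below 10.

10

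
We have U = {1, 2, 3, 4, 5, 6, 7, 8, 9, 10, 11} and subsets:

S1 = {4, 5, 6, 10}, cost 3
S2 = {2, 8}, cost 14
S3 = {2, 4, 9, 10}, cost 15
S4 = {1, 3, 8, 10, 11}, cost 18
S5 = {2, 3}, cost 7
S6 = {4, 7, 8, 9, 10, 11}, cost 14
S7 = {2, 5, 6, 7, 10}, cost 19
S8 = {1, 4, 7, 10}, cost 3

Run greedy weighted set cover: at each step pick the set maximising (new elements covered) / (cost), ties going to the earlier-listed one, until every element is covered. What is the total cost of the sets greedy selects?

27

Pick 1: S1 adds 4 new (4, 5, 6, 10) at cost 3 (ratio 4/3).
Pick 2: S8 adds 2 new (1, 7) at cost 3 (ratio 2/3).
Pick 3: S5 adds 2 new (2, 3) at cost 7 (ratio 2/7).
Pick 4: S6 adds 3 new (8, 9, 11) at cost 14 (ratio 3/14).
Greedy total cost: 3 + 3 + 7 + 14 = 27.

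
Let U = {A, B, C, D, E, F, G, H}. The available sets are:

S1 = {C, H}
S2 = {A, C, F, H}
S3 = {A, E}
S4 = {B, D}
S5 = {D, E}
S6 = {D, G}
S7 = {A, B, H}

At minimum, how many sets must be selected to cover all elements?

4

S2, S3, S4, S6 together cover {A, B, C, D, E, F, G, H} — every element.
No 3 of the 7 sets cover everything (all 35 triples fall short), so 4 is minimum.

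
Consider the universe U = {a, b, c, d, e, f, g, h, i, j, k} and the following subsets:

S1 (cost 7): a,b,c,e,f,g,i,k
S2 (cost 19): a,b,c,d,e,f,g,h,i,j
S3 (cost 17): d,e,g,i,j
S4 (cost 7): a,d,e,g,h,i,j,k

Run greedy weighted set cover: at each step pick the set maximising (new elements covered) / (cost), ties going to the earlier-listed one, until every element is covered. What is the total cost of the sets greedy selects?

14

Pick 1: S1 adds 8 new (a, b, c, e, f, g, i, k) at cost 7 (ratio 8/7).
Pick 2: S4 adds 3 new (d, h, j) at cost 7 (ratio 3/7).
Greedy total cost: 7 + 7 = 14.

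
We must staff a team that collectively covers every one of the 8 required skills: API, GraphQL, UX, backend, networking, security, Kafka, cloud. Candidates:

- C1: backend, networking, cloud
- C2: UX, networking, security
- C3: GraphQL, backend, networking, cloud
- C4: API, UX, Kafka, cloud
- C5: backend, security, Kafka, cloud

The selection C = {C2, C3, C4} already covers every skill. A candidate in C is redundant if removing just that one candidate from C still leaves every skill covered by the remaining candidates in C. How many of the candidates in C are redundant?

Drop C2: security uncovered — not redundant.
Drop C3: GraphQL, backend uncovered — not redundant.
Drop C4: API, Kafka uncovered — not redundant.
None of the candidates in C is redundant.

0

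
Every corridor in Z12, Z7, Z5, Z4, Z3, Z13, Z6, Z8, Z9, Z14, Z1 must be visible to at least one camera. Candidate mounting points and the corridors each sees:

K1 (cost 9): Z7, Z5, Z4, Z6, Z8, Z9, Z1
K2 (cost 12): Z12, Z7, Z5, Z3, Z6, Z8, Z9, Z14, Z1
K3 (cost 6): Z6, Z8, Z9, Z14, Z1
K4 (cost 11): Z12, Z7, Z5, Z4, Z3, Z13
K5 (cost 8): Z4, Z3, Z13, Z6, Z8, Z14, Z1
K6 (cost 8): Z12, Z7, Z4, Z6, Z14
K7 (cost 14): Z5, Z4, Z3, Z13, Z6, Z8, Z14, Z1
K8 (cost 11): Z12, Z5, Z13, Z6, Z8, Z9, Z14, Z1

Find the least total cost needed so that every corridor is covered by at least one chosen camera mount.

K3, K4 cover every corridor at cost 6 + 11 = 17.
Any cover uses at least 2 camera mounts; among all covering selections none totals below 17.

17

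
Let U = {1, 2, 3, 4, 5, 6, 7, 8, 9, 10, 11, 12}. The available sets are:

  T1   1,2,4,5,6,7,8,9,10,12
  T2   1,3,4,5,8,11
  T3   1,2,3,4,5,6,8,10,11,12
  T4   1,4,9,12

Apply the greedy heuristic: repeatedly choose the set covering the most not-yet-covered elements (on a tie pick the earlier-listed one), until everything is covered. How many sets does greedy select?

Pick 1: T1 covers 10 new elements (1, 2, 4, 5, 6, 7, 8, 9, 10, 12).
Pick 2: T2 covers 2 new elements (3, 11).
Greedy uses 2 sets.

2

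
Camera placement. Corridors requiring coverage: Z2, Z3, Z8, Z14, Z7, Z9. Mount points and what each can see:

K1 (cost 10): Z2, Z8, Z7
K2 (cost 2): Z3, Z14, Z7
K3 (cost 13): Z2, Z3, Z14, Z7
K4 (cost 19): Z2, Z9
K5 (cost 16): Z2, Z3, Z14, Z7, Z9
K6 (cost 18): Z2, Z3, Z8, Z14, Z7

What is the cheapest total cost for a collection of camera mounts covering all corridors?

26

K1, K5 cover every corridor at cost 10 + 16 = 26.
Any cover uses at least 2 camera mounts; among all covering selections none totals below 26.
Greedy by coverage-per-cost would pick K2, K1, K5 for 28 — worse than the optimum 26.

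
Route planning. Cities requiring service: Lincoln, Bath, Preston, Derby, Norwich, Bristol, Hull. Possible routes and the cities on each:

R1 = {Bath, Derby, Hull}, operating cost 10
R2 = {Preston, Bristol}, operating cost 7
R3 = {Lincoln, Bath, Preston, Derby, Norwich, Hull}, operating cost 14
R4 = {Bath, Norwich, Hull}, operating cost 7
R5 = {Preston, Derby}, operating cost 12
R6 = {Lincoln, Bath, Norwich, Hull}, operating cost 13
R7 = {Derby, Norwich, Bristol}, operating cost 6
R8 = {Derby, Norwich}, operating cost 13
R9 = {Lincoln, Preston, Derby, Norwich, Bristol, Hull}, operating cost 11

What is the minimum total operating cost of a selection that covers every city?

R4, R9 cover every city at operating cost 7 + 11 = 18.
Any cover uses at least 2 routes; among all covering selections none totals below 18.

18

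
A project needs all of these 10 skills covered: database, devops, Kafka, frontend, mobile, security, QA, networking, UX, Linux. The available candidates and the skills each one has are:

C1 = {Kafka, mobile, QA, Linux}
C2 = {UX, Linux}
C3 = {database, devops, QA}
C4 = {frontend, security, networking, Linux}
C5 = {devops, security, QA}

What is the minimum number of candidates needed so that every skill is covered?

C1, C2, C3, C4 together cover {database, devops, Kafka, frontend, mobile, security, QA, networking, UX, Linux} — every skill.
No 3 of the 5 candidates cover everything (all 10 triples fall short), so 4 is minimum.

4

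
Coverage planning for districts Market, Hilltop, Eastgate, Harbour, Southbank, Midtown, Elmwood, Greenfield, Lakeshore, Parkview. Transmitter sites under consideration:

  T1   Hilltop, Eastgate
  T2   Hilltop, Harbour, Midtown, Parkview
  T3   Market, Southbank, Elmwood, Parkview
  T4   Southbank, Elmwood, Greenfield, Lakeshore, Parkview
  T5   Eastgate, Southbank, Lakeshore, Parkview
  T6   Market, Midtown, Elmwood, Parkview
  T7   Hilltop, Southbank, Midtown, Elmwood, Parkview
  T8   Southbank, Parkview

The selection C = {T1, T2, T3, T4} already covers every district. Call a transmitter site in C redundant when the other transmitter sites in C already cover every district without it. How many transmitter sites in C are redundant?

Drop T1: Eastgate uncovered — not redundant.
Drop T2: Harbour, Midtown uncovered — not redundant.
Drop T3: Market uncovered — not redundant.
Drop T4: Greenfield, Lakeshore uncovered — not redundant.
None of the transmitter sites in C is redundant.

0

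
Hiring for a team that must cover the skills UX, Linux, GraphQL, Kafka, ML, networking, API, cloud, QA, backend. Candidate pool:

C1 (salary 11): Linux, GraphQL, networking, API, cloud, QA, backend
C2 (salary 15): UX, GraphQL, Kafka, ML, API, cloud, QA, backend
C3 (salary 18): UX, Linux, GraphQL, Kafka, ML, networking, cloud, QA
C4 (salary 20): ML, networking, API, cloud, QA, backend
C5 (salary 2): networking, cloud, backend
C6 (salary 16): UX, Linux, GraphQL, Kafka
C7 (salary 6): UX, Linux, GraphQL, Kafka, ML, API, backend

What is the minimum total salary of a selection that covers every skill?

C1, C7 cover every skill at salary 11 + 6 = 17.
Any cover uses at least 2 candidates; among all covering selections none totals below 17.

17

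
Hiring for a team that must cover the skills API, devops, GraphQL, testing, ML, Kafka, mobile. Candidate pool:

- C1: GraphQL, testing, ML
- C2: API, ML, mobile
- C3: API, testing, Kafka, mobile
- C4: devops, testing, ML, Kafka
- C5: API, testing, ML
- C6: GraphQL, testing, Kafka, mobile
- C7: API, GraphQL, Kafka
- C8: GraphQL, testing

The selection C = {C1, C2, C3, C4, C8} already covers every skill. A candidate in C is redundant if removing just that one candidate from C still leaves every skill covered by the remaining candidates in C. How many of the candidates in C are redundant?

4

Drop C1: the rest still cover every skill — redundant.
Drop C2: the rest still cover every skill — redundant.
Drop C3: the rest still cover every skill — redundant.
Drop C4: devops uncovered — not redundant.
Drop C8: the rest still cover every skill — redundant.
4 redundant: C1, C2, C3, C8.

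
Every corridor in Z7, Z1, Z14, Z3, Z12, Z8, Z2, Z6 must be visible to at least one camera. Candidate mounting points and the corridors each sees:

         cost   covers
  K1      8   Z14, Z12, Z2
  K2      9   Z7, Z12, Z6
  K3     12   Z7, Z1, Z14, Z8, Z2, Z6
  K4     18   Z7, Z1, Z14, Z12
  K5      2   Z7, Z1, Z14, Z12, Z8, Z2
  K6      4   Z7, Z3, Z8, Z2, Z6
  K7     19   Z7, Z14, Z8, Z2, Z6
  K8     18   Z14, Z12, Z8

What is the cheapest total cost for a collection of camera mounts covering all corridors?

6

K5, K6 cover every corridor at cost 2 + 4 = 6.
Any cover uses at least 2 camera mounts; among all covering selections none totals below 6.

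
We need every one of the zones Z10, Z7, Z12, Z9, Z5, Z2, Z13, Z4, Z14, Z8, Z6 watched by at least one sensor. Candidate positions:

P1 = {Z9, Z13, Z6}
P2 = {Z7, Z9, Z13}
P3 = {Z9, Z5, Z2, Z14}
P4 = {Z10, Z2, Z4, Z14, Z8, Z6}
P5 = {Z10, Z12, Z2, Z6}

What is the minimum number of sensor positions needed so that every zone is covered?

4

P2, P3, P4, P5 together cover {Z10, Z7, Z12, Z9, Z5, Z2, Z13, Z4, Z14, Z8, Z6} — every zone.
No 3 of the 5 sensor positions cover everything (all 10 triples fall short), so 4 is minimum.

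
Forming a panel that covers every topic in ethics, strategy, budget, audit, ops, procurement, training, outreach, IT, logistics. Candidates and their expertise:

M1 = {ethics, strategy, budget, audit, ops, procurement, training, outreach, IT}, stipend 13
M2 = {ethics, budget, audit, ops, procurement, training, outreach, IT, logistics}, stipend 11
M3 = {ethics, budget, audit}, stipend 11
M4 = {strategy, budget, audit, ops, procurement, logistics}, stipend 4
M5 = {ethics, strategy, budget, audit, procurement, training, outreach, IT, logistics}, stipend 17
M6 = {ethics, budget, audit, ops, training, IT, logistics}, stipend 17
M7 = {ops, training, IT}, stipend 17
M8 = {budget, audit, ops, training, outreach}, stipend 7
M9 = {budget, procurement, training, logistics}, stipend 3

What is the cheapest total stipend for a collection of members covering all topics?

15

M2, M4 cover every topic at stipend 11 + 4 = 15.
Any cover uses at least 2 members; among all covering selections none totals below 15.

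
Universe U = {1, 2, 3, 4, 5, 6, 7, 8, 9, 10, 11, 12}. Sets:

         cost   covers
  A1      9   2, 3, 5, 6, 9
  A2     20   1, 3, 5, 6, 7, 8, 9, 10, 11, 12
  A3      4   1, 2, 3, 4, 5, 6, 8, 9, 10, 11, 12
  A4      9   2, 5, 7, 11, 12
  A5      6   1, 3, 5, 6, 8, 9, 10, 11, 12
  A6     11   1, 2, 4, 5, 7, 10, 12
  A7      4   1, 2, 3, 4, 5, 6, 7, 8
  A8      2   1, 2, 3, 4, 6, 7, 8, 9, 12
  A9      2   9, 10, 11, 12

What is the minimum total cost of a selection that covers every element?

6

A3, A8 cover every element at cost 4 + 2 = 6.
Any cover uses at least 2 sets; among all covering selections none totals below 6.
Greedy by coverage-per-cost would pick A8, A9, A3 for 8 — worse than the optimum 6.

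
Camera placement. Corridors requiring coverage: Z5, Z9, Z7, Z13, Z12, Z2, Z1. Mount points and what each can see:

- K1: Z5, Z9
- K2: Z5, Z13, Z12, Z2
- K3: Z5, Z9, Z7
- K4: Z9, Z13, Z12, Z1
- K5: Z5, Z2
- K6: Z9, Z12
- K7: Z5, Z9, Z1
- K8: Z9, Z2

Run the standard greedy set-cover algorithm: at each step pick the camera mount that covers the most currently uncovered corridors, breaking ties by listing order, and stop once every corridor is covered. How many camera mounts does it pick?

Pick 1: K2 covers 4 new corridors (Z5, Z13, Z12, Z2).
Pick 2: K3 covers 2 new corridors (Z9, Z7).
Pick 3: K4 covers 1 new corridors (Z1).
Greedy uses 3 camera mounts.

3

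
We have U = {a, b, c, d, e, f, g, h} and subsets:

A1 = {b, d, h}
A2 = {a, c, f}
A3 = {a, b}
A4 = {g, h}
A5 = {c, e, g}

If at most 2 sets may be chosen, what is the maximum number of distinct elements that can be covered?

6

Choosing A1, A2 covers {a, b, c, d, f, h} — 6 elements.
No choice of 2 sets does better; here e, g are left uncovered.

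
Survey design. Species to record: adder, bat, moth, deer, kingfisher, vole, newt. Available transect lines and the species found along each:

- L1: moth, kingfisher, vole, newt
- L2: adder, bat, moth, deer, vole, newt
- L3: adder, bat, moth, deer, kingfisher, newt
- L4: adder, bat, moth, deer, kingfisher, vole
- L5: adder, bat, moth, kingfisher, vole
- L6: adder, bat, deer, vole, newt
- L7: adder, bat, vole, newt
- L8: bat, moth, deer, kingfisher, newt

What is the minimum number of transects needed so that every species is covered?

L1, L2 together cover {adder, bat, moth, deer, kingfisher, vole, newt} — every species.
No single transect contains all 7 species, so 2 is optimal.

2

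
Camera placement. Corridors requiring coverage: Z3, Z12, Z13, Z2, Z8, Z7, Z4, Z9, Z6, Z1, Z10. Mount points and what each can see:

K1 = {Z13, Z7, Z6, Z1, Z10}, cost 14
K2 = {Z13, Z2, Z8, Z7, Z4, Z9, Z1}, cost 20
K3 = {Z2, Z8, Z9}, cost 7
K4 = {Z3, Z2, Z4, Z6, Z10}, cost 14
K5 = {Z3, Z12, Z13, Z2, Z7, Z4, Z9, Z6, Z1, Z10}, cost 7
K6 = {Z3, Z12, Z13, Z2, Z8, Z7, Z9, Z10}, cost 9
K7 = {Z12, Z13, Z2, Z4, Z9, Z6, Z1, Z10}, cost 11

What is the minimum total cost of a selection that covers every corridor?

14

K3, K5 cover every corridor at cost 7 + 7 = 14.
Any cover uses at least 2 camera mounts; among all covering selections none totals below 14.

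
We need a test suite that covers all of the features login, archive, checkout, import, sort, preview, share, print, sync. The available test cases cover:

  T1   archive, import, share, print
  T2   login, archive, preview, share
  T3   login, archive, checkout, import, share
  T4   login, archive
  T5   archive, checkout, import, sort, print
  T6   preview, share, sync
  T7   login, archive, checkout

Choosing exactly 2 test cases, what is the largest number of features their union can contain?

Choosing T2, T5 covers {login, archive, checkout, import, sort, preview, share, print} — 8 features.
No choice of 2 test cases does better; here sync is left uncovered.

8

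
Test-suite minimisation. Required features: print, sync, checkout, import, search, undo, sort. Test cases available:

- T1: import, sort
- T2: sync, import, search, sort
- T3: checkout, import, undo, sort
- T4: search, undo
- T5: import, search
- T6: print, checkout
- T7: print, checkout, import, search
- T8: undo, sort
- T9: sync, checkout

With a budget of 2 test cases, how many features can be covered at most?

6

Choosing T2, T3 covers {sync, checkout, import, search, undo, sort} — 6 features.
No choice of 2 test cases does better; here print is left uncovered.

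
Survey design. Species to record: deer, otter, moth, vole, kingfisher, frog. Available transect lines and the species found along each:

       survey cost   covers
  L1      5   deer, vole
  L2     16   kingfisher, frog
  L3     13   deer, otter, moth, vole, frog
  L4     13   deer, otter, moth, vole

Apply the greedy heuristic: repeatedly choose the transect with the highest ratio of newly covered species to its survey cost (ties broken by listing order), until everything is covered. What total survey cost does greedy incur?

34

Pick 1: L1 adds 2 new (deer, vole) at survey cost 5 (ratio 2/5).
Pick 2: L3 adds 3 new (otter, moth, frog) at survey cost 13 (ratio 3/13).
Pick 3: L2 adds 1 new (kingfisher) at survey cost 16 (ratio 1/16).
Greedy total survey cost: 5 + 13 + 16 = 34. (The true optimum is 29, so greedy overshoots here.)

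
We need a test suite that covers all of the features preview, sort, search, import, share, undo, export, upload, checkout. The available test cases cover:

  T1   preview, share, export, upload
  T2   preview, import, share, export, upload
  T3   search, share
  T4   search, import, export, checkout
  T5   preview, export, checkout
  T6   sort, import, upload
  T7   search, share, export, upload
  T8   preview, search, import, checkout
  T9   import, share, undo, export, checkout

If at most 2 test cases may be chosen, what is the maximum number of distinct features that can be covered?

Choosing T1, T4 covers {preview, search, import, share, export, upload, checkout} — 7 features.
No choice of 2 test cases does better; here sort, undo are left uncovered.

7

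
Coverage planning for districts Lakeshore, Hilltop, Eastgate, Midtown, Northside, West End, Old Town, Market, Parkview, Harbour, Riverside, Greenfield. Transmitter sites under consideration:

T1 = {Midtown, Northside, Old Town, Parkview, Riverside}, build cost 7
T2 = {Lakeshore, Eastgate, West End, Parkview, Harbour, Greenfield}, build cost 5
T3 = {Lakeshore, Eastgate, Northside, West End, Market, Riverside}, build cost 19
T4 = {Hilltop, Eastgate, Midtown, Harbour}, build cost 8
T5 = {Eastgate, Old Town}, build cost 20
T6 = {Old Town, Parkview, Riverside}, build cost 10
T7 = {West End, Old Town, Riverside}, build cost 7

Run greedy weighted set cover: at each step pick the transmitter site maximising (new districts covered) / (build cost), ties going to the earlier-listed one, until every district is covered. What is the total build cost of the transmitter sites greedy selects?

Pick 1: T2 adds 6 new (Lakeshore, Eastgate, West End, Parkview, Harbour, Greenfield) at build cost 5 (ratio 6/5).
Pick 2: T1 adds 4 new (Midtown, Northside, Old Town, Riverside) at build cost 7 (ratio 4/7).
Pick 3: T4 adds 1 new (Hilltop) at build cost 8 (ratio 1/8).
Pick 4: T3 adds 1 new (Market) at build cost 19 (ratio 1/19).
Greedy total build cost: 5 + 7 + 8 + 19 = 39.

39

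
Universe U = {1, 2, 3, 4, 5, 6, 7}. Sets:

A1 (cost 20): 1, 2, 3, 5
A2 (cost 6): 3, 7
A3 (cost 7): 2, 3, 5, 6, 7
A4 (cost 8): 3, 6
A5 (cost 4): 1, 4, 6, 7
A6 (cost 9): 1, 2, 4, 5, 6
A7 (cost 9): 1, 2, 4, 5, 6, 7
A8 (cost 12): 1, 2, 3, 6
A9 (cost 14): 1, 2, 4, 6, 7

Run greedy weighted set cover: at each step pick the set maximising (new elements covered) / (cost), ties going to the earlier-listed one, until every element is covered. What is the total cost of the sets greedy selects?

Pick 1: A5 adds 4 new (1, 4, 6, 7) at cost 4 (ratio 4/4).
Pick 2: A3 adds 3 new (2, 3, 5) at cost 7 (ratio 3/7).
Greedy total cost: 4 + 7 = 11.

11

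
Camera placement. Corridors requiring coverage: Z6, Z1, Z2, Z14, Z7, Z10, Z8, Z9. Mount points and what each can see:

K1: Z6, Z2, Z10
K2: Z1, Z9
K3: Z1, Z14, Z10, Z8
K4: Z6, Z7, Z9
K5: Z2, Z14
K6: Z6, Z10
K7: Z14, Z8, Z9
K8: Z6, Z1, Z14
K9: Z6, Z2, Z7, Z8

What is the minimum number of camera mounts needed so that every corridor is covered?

3

K1, K3, K4 together cover {Z6, Z1, Z2, Z14, Z7, Z10, Z8, Z9} — every corridor.
No 2 of the 9 camera mounts cover everything (all 36 pairs fall short), so 3 is minimum.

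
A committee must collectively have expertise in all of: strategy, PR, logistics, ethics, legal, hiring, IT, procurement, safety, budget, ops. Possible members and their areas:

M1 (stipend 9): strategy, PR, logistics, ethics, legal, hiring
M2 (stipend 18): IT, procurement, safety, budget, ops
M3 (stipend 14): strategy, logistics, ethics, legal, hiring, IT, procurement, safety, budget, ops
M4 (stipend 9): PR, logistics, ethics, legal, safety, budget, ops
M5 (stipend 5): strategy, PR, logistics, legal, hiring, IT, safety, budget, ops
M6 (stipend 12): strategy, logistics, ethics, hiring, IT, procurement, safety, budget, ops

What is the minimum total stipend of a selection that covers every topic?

17

M5, M6 cover every topic at stipend 5 + 12 = 17.
Any cover uses at least 2 members; among all covering selections none totals below 17.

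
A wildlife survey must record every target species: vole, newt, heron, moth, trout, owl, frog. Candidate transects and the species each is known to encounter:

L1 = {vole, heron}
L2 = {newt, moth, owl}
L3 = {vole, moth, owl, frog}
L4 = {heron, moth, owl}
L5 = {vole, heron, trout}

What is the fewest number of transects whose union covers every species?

L2, L3, L5 together cover {vole, newt, heron, moth, trout, owl, frog} — every species.
No 2 of the 5 transects cover everything (all 10 pairs fall short), so 3 is minimum.

3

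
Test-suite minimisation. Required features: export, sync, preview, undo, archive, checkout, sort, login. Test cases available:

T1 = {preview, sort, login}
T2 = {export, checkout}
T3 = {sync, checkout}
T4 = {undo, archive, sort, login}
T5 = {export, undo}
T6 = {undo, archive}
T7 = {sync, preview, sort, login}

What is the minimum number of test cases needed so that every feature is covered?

T2, T4, T7 together cover {export, sync, preview, undo, archive, checkout, sort, login} — every feature.
No 2 of the 7 test cases cover everything (all 21 pairs fall short), so 3 is minimum.

3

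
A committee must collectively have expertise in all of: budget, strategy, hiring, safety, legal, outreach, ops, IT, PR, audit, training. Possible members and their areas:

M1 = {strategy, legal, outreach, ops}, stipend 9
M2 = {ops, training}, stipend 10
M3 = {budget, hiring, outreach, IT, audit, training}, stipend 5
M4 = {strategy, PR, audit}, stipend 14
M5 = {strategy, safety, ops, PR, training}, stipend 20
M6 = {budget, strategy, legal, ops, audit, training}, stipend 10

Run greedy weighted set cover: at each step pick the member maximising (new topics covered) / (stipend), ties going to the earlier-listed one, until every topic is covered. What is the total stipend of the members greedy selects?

34

Pick 1: M3 adds 6 new (budget, hiring, outreach, IT, audit, training) at stipend 5 (ratio 6/5).
Pick 2: M1 adds 3 new (strategy, legal, ops) at stipend 9 (ratio 3/9).
Pick 3: M5 adds 2 new (safety, PR) at stipend 20 (ratio 2/20).
Greedy total stipend: 5 + 9 + 20 = 34.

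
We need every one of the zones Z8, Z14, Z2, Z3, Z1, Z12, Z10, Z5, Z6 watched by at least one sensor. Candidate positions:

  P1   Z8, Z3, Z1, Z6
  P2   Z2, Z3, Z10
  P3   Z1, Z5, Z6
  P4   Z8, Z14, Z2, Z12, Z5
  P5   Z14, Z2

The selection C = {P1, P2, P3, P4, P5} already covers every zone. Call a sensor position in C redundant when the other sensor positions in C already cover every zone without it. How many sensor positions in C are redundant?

3

Drop P1: the rest still cover every zone — redundant.
Drop P2: Z10 uncovered — not redundant.
Drop P3: the rest still cover every zone — redundant.
Drop P4: Z12 uncovered — not redundant.
Drop P5: the rest still cover every zone — redundant.
3 redundant: P1, P3, P5.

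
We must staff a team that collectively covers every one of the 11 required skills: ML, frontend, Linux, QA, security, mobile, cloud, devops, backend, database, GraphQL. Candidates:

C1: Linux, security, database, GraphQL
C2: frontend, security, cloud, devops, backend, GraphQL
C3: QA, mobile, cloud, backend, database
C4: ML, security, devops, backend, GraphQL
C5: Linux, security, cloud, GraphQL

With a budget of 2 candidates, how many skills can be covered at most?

Choosing C2, C3 covers {frontend, QA, security, mobile, cloud, devops, backend, database, GraphQL} — 9 skills.
No choice of 2 candidates does better; here ML, Linux are left uncovered.

9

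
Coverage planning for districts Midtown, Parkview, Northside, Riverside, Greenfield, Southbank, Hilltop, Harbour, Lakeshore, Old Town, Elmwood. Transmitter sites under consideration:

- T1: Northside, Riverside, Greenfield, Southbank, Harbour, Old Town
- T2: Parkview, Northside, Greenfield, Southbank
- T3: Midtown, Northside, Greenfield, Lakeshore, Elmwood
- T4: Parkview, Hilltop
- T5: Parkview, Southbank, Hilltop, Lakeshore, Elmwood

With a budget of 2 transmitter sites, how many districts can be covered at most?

Choosing T1, T5 covers {Parkview, Northside, Riverside, Greenfield, Southbank, Hilltop, Harbour, Lakeshore, Old Town, Elmwood} — 10 districts.
No choice of 2 transmitter sites does better; here Midtown is left uncovered.

10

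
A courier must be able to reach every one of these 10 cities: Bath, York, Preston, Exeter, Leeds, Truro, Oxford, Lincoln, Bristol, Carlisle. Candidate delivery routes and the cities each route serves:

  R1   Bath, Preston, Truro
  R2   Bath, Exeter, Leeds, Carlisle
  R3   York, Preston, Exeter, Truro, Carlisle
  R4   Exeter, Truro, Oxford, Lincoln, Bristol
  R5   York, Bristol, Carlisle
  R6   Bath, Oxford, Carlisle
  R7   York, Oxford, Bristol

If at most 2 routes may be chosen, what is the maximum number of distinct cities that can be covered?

Choosing R2, R4 covers {Bath, Exeter, Leeds, Truro, Oxford, Lincoln, Bristol, Carlisle} — 8 cities.
No choice of 2 routes does better; here York, Preston are left uncovered.

8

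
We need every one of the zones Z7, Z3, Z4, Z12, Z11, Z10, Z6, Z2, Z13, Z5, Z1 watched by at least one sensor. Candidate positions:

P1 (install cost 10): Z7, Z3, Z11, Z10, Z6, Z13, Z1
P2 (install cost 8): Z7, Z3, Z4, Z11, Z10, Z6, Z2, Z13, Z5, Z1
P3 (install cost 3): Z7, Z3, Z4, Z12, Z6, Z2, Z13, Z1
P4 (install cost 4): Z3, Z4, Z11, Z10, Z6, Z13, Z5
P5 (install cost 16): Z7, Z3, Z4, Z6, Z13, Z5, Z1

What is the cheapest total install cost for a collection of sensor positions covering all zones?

7

P3, P4 cover every zone at install cost 3 + 4 = 7.
Any cover uses at least 2 sensor positions; among all covering selections none totals below 7.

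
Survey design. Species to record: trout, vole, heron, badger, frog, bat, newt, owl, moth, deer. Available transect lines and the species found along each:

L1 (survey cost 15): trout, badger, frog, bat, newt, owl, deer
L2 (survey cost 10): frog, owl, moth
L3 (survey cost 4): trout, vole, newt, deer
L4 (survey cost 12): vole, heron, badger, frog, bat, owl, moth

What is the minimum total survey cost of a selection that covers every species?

L3, L4 cover every species at survey cost 4 + 12 = 16.
Any cover uses at least 2 transects; among all covering selections none totals below 16.

16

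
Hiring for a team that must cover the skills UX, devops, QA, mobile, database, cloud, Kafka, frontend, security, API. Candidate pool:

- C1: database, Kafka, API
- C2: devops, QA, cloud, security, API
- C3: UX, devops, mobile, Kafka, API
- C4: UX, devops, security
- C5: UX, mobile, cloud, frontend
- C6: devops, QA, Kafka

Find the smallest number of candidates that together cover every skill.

3

C1, C2, C5 together cover {UX, devops, QA, mobile, database, cloud, Kafka, frontend, security, API} — every skill.
No 2 of the 6 candidates cover everything (all 15 pairs fall short), so 3 is minimum.
Greedy (largest uncovered first) would take C2, C3, C1, C5 — 4 candidates — but 3 suffice.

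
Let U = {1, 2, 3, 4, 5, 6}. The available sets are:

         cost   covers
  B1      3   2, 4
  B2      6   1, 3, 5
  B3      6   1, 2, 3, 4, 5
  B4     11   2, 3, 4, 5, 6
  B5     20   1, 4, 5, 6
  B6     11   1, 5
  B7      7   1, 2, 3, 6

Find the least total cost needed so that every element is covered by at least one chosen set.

13

B3, B7 cover every element at cost 6 + 7 = 13.
Any cover uses at least 2 sets; among all covering selections none totals below 13.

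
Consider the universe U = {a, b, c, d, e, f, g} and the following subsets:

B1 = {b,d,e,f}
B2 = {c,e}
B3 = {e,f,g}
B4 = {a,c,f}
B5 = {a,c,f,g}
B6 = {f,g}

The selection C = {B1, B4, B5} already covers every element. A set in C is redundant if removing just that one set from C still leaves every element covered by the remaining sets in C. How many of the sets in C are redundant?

1

Drop B1: b, d, e uncovered — not redundant.
Drop B4: the rest still cover every element — redundant.
Drop B5: g uncovered — not redundant.
1 redundant: B4.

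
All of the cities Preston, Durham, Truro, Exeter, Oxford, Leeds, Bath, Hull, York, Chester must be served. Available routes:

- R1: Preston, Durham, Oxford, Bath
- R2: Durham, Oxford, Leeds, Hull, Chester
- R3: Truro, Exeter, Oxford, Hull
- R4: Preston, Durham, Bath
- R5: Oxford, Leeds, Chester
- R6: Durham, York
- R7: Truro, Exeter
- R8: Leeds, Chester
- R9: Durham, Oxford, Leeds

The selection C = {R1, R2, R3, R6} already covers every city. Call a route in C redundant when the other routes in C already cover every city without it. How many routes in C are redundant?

Drop R1: Preston, Bath uncovered — not redundant.
Drop R2: Leeds, Chester uncovered — not redundant.
Drop R3: Truro, Exeter uncovered — not redundant.
Drop R6: York uncovered — not redundant.
None of the routes in C is redundant.

0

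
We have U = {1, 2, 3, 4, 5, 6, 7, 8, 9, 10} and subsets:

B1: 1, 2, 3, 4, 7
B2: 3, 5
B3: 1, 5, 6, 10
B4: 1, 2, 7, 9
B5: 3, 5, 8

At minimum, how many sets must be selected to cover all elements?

4

B1, B3, B4, B5 together cover {1, 2, 3, 4, 5, 6, 7, 8, 9, 10} — every element.
No 3 of the 5 sets cover everything (all 10 triples fall short), so 4 is minimum.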